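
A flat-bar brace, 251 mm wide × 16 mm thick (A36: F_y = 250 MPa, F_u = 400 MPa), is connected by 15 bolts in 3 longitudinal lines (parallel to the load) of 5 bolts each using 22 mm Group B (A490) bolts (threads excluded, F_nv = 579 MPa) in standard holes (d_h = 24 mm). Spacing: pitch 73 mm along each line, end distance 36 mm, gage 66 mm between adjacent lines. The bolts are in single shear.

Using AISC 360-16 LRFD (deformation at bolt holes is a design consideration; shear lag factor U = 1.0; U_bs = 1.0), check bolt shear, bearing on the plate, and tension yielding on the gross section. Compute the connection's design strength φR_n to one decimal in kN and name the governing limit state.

903.6 kN (gross-section yield governs)

Bolt shear: A_b = π(22)²/4 = 380.13 mm². φR_n = 0.75 × 579 × 380.13 × 15 × 1 = 2476.1 kN.
Bearing (16 mm plate, F_u = 400 MPa): end bolts L_c = 36 − 24/2 = 24, R_n = min(1.2×24×16×400, 2.4×22×16×400) = 184.32 kN/bolt; interior L_c = 73 − 24 = 49, R_n = 337.92 kN/bolt. φR_n = 0.75 × (3×184.32 + 12×337.92) = 3456.0 kN.
Tension yield (gross): A_g = 251×16 = 4016 mm². φR_n = 0.90 × 250 × 4016 = 903.6 kN.
Governing: min(2476.1, 3456.0, 903.6) = 903.6 kN → gross-section yield.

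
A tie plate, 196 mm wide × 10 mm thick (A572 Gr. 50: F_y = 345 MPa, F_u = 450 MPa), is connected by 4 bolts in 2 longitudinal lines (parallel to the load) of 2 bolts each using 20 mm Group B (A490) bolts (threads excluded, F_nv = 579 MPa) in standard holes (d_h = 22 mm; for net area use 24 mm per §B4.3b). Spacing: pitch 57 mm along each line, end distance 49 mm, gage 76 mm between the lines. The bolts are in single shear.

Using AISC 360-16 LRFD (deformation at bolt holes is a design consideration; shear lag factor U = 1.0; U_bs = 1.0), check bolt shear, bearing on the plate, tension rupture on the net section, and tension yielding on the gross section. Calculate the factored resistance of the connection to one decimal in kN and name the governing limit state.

499.5 kN (net-section rupture governs)

Bolt shear: A_b = π(20)²/4 = 314.16 mm². φR_n = 0.75 × 579 × 314.16 × 4 × 1 = 545.7 kN.
Bearing (10 mm plate, F_u = 450 MPa): end bolts L_c = 49 − 22/2 = 38, R_n = min(1.2×38×10×450, 2.4×20×10×450) = 205.2 kN/bolt; interior L_c = 57 − 22 = 35, R_n = 189 kN/bolt. φR_n = 0.75 × (2×205.2 + 2×189) = 591.3 kN.
Tension rupture (net): A_n = (196 − 2×24)×10 = 1480 mm² (U = 1.0, A_e = A_n). φR_n = 0.75 × 450 × 1480 = 499.5 kN.
Tension yield (gross): A_g = 196×10 = 1960 mm². φR_n = 0.90 × 345 × 1960 = 608.6 kN.
Governing: min(545.7, 591.3, 499.5, 608.6) = 499.5 kN → net-section rupture.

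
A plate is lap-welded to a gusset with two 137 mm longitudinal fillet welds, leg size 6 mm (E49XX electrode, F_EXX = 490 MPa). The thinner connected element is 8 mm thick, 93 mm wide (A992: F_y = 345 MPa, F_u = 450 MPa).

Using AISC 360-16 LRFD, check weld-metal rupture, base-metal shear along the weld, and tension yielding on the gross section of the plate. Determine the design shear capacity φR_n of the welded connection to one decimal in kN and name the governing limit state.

231.0 kN (gross-section yield governs)

Weld metal: throat = 0.707×6 = 4.242 mm, L = 2×137 = 274 mm. φR_n = 0.75 × 0.6 × 490 × 4.242 × 274 = 256.3 kN.
Base metal shear (8 mm plate): yield φR_n = 1.0×0.6×345×8×274 = 453.7 kN; rupture φR_n = 0.75×0.6×450×8×274 = 443.9 kN; take 443.9 kN (rupture).
Tension yield (gross): A_g = 93×8 = 744 mm². φR_n = 0.90 × 345 × 744 = 231.0 kN.
Governing: min(256.3, 443.9, 231.0) = 231.0 kN → gross-section yield.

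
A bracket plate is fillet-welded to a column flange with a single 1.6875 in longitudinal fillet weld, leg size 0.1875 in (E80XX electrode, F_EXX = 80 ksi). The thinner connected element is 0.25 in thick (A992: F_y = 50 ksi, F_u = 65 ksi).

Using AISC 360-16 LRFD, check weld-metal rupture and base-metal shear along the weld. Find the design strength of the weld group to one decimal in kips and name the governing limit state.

Weld metal: throat = 0.707×0.1875 = 0.13256 in, L = 1.6875 in. φR_n = 0.75 × 0.6 × 80 × 0.13256 × 1.6875 = 8.1 kips.
Base metal shear (0.25 in plate): yield φR_n = 1.0×0.6×50×0.25×1.6875 = 12.7 kips; rupture φR_n = 0.75×0.6×65×0.25×1.6875 = 12.3 kips; take 12.3 kips (rupture).
Governing: min(8.1, 12.3) = 8.1 kips → weld metal.

8.1 kips (weld metal governs)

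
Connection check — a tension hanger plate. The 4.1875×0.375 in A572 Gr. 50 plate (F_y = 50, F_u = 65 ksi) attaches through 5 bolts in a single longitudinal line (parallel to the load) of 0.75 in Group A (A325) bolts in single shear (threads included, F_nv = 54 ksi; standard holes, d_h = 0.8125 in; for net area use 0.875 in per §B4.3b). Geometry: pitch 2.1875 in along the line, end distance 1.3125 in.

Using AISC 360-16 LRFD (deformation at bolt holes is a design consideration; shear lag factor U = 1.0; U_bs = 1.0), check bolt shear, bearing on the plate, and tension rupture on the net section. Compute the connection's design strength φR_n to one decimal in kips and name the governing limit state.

60.6 kips (net-section rupture governs)

Bolt shear: A_b = π(0.75)²/4 = 0.44179 in². φR_n = 0.75 × 54 × 0.44179 × 5 × 1 = 89.5 kips.
Bearing (0.375 in plate, F_u = 65 ksi): end bolts L_c = 1.3125 − 0.8125/2 = 0.90625, R_n = min(1.2×0.90625×0.375×65, 2.4×0.75×0.375×65) = 26.508 kips/bolt; interior L_c = 2.1875 − 0.8125 = 1.375, R_n = 40.219 kips/bolt. φR_n = 0.75 × (1×26.508 + 4×40.219) = 140.5 kips.
Tension rupture (net): A_n = (4.1875 − 1×0.875)×0.375 = 1.2422 in² (U = 1.0, A_e = A_n). φR_n = 0.75 × 65 × 1.2422 = 60.6 kips.
Governing: min(89.5, 140.5, 60.6) = 60.6 kips → net-section rupture.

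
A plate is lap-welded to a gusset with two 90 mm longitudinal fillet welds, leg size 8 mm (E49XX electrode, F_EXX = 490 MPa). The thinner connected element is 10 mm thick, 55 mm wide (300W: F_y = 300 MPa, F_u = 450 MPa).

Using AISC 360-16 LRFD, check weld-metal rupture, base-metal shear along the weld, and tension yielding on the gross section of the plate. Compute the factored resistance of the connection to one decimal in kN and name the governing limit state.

Weld metal: throat = 0.707×8 = 5.656 mm, L = 2×90 = 180 mm. φR_n = 0.75 × 0.6 × 490 × 5.656 × 180 = 224.5 kN.
Base metal shear (10 mm plate): yield φR_n = 1.0×0.6×300×10×180 = 324.0 kN; rupture φR_n = 0.75×0.6×450×10×180 = 364.5 kN; take 324.0 kN (yield).
Tension yield (gross): A_g = 55×10 = 550 mm². φR_n = 0.90 × 300 × 550 = 148.5 kN.
Governing: min(224.5, 324.0, 148.5) = 148.5 kN → gross-section yield.

148.5 kN (gross-section yield governs)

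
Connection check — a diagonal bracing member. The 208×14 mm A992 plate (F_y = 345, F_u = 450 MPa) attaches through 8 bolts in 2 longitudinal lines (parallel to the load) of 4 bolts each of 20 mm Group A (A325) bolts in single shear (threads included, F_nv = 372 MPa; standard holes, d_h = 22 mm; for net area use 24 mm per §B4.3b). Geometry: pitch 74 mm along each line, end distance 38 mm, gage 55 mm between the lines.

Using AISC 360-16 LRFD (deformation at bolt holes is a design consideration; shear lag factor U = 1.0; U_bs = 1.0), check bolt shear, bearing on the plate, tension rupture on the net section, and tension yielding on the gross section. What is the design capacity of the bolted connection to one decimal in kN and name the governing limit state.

Bolt shear: A_b = π(20)²/4 = 314.16 mm². φR_n = 0.75 × 372 × 314.16 × 8 × 1 = 701.2 kN.
Bearing (14 mm plate, F_u = 450 MPa): end bolts L_c = 38 − 22/2 = 27, R_n = min(1.2×27×14×450, 2.4×20×14×450) = 204.12 kN/bolt; interior L_c = 74 − 22 = 52, R_n = 302.4 kN/bolt. φR_n = 0.75 × (2×204.12 + 6×302.4) = 1667.0 kN.
Tension rupture (net): A_n = (208 − 2×24)×14 = 2240 mm² (U = 1.0, A_e = A_n). φR_n = 0.75 × 450 × 2240 = 756.0 kN.
Tension yield (gross): A_g = 208×14 = 2912 mm². φR_n = 0.90 × 345 × 2912 = 904.2 kN.
Governing: min(701.2, 1667.0, 756.0, 904.2) = 701.2 kN → bolt shear.

701.2 kN (bolt shear governs)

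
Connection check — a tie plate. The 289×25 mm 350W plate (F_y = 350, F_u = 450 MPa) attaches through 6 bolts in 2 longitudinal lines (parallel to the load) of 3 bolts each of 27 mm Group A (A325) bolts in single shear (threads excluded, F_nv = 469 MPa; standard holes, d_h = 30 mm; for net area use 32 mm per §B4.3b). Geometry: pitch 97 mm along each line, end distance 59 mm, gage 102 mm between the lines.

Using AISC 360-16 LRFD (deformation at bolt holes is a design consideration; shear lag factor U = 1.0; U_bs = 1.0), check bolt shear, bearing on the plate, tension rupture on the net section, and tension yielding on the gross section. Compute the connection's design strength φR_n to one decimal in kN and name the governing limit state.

Bolt shear: A_b = π(27)²/4 = 572.56 mm². φR_n = 0.75 × 469 × 572.56 × 6 × 1 = 1208.4 kN.
Bearing (25 mm plate, F_u = 450 MPa): end bolts L_c = 59 − 30/2 = 44, R_n = min(1.2×44×25×450, 2.4×27×25×450) = 594 kN/bolt; interior L_c = 97 − 30 = 67, R_n = 729 kN/bolt. φR_n = 0.75 × (2×594 + 4×729) = 3078.0 kN.
Tension rupture (net): A_n = (289 − 2×32)×25 = 5625 mm² (U = 1.0, A_e = A_n). φR_n = 0.75 × 450 × 5625 = 1898.4 kN.
Tension yield (gross): A_g = 289×25 = 7225 mm². φR_n = 0.90 × 350 × 7225 = 2275.9 kN.
Governing: min(1208.4, 3078.0, 1898.4, 2275.9) = 1208.4 kN → bolt shear.

1208.4 kN (bolt shear governs)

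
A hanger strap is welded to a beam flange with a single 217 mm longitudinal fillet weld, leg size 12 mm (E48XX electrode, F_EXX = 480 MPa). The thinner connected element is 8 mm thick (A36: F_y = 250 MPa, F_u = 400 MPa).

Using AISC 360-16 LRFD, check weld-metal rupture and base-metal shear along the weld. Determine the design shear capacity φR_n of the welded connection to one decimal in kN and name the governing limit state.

Weld metal: throat = 0.707×12 = 8.484 mm, L = 217 mm. φR_n = 0.75 × 0.6 × 480 × 8.484 × 217 = 397.7 kN.
Base metal shear (8 mm plate): yield φR_n = 1.0×0.6×250×8×217 = 260.4 kN; rupture φR_n = 0.75×0.6×400×8×217 = 312.5 kN; take 260.4 kN (yield).
Governing: min(397.7, 260.4) = 260.4 kN → base-metal shear.

260.4 kN (base-metal shear governs)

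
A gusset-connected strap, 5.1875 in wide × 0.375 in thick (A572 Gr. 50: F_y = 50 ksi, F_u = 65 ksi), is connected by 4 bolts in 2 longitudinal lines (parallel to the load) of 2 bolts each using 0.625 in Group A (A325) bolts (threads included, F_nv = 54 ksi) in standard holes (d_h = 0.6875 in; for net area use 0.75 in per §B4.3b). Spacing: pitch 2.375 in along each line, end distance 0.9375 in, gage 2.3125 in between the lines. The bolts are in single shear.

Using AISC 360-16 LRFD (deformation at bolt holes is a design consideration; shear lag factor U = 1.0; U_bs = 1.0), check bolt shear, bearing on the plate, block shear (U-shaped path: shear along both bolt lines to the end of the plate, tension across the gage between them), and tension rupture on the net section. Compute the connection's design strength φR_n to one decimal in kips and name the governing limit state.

49.7 kips (bolt shear governs)

Bolt shear: A_b = π(0.625)²/4 = 0.3068 in². φR_n = 0.75 × 54 × 0.3068 × 4 × 1 = 49.7 kips.
Bearing (0.375 in plate, F_u = 65 ksi): end bolts L_c = 0.9375 − 0.6875/2 = 0.59375, R_n = min(1.2×0.59375×0.375×65, 2.4×0.625×0.375×65) = 17.367 kips/bolt; interior L_c = 2.375 − 0.6875 = 1.6875, R_n = 36.563 kips/bolt. φR_n = 0.75 × (2×17.367 + 2×36.563) = 80.9 kips.
Block shear: shear path 2×[0.9375+1×2.375] = 2×3.3125 in, A_gv = 2.4844, A_nv = 2×(3.3125 − 1.5×0.75)×0.375 = 1.6406 in²; tension across gage: (2.3125 − 1×0.75)×0.375 = 0.58594 in². R_n = min(0.6×65×1.6406, 0.6×50×2.4844) + 1.0×65×0.58594 = min(63.983, 74.532) + 38.086 = 102.07 kips. φR_n = 0.75 × 102.07 = 76.6 kips.
Tension rupture (net): A_n = (5.1875 − 2×0.75)×0.375 = 1.3828 in² (U = 1.0, A_e = A_n). φR_n = 0.75 × 65 × 1.3828 = 67.4 kips.
Governing: min(49.7, 80.9, 76.6, 67.4) = 49.7 kips → bolt shear.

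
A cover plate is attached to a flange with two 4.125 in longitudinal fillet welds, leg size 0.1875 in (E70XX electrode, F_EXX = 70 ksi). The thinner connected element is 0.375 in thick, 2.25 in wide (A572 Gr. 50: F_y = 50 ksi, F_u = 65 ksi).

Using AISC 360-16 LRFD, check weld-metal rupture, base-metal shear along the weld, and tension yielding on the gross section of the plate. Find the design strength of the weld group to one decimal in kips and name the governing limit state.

Weld metal: throat = 0.707×0.1875 = 0.13256 in, L = 2×4.125 = 8.25 in. φR_n = 0.75 × 0.6 × 70 × 0.13256 × 8.25 = 34.4 kips.
Base metal shear (0.375 in plate): yield φR_n = 1.0×0.6×50×0.375×8.25 = 92.8 kips; rupture φR_n = 0.75×0.6×65×0.375×8.25 = 90.5 kips; take 90.5 kips (rupture).
Tension yield (gross): A_g = 2.25×0.375 = 0.84375 in². φR_n = 0.90 × 50 × 0.84375 = 38.0 kips.
Governing: min(34.4, 90.5, 38.0) = 34.4 kips → weld metal.

34.4 kips (weld metal governs)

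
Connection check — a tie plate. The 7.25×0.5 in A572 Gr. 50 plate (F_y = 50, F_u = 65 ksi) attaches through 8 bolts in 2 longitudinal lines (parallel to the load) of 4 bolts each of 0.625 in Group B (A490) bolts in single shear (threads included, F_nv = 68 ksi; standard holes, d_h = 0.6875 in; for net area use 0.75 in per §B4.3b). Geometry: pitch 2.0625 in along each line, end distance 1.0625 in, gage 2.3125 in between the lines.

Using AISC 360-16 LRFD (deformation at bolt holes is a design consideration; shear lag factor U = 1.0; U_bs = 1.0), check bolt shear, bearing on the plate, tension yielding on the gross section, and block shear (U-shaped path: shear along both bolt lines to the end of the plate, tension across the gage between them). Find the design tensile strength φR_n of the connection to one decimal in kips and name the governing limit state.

125.2 kips (bolt shear governs)

Bolt shear: A_b = π(0.625)²/4 = 0.3068 in². φR_n = 0.75 × 68 × 0.3068 × 8 × 1 = 125.2 kips.
Bearing (0.5 in plate, F_u = 65 ksi): end bolts L_c = 1.0625 − 0.6875/2 = 0.71875, R_n = min(1.2×0.71875×0.5×65, 2.4×0.625×0.5×65) = 28.031 kips/bolt; interior L_c = 2.0625 − 0.6875 = 1.375, R_n = 48.75 kips/bolt. φR_n = 0.75 × (2×28.031 + 6×48.75) = 261.4 kips.
Tension yield (gross): A_g = 7.25×0.5 = 3.625 in². φR_n = 0.90 × 50 × 3.625 = 163.1 kips.
Block shear: shear path 2×[1.0625+3×2.0625] = 2×7.25 in, A_gv = 7.25, A_nv = 2×(7.25 − 3.5×0.75)×0.5 = 4.625 in²; tension across gage: (2.3125 − 1×0.75)×0.5 = 0.78125 in². R_n = min(0.6×65×4.625, 0.6×50×7.25) + 1.0×65×0.78125 = min(180.38, 217.5) + 50.781 = 231.16 kips. φR_n = 0.75 × 231.16 = 173.4 kips.
Governing: min(125.2, 261.4, 163.1, 173.4) = 125.2 kips → bolt shear.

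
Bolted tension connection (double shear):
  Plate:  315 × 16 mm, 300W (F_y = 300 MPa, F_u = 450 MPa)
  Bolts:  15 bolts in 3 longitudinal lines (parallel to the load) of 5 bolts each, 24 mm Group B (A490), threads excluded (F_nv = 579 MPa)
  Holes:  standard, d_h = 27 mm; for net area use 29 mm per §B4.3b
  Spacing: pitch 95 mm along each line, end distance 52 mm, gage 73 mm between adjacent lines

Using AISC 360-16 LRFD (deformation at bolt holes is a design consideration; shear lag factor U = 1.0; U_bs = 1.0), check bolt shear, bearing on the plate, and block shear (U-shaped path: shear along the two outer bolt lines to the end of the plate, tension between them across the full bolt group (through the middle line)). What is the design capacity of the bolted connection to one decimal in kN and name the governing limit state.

Bolt shear: A_b = π(24)²/4 = 452.39 mm². φR_n = 0.75 × 579 × 452.39 × 15 × 2 = 5893.5 kN.
Bearing (16 mm plate, F_u = 450 MPa): end bolts L_c = 52 − 27/2 = 38.5, R_n = min(1.2×38.5×16×450, 2.4×24×16×450) = 332.64 kN/bolt; interior L_c = 95 − 27 = 68, R_n = 414.72 kN/bolt. φR_n = 0.75 × (3×332.64 + 12×414.72) = 4480.9 kN.
Block shear: shear path 2×[52+4×95] = 2×432 mm, A_gv = 13824, A_nv = 2×(432 − 4.5×29)×16 = 9648 mm²; tension across gage: (146 − 2×29)×16 = 1408 mm². R_n = min(0.6×450×9648, 0.6×300×13824) + 1.0×450×1408 = min(2605, 2488.3) + 633.6 = 3121.9 kN. φR_n = 0.75 × 3121.9 = 2341.4 kN.
Governing: min(5893.5, 4480.9, 2341.4) = 2341.4 kN → block shear.

2341.4 kN (block shear governs)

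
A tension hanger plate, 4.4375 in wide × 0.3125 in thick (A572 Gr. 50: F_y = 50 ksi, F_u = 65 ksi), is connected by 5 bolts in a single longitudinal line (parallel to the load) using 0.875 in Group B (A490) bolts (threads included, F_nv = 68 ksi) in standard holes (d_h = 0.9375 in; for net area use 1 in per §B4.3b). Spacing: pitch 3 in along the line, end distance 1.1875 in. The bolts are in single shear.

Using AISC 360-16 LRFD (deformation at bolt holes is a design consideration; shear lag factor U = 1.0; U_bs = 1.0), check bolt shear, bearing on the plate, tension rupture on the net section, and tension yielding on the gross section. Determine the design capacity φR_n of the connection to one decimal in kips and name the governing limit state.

Bolt shear: A_b = π(0.875)²/4 = 0.60132 in². φR_n = 0.75 × 68 × 0.60132 × 5 × 1 = 153.3 kips.
Bearing (0.3125 in plate, F_u = 65 ksi): end bolts L_c = 1.1875 − 0.9375/2 = 0.71875, R_n = min(1.2×0.71875×0.3125×65, 2.4×0.875×0.3125×65) = 17.52 kips/bolt; interior L_c = 3 − 0.9375 = 2.0625, R_n = 42.656 kips/bolt. φR_n = 0.75 × (1×17.52 + 4×42.656) = 141.1 kips.
Tension rupture (net): A_n = (4.4375 − 1×1)×0.3125 = 1.0742 in² (U = 1.0, A_e = A_n). φR_n = 0.75 × 65 × 1.0742 = 52.4 kips.
Tension yield (gross): A_g = 4.4375×0.3125 = 1.3867 in². φR_n = 0.90 × 50 × 1.3867 = 62.4 kips.
Governing: min(153.3, 141.1, 52.4, 62.4) = 52.4 kips → net-section rupture.

52.4 kips (net-section rupture governs)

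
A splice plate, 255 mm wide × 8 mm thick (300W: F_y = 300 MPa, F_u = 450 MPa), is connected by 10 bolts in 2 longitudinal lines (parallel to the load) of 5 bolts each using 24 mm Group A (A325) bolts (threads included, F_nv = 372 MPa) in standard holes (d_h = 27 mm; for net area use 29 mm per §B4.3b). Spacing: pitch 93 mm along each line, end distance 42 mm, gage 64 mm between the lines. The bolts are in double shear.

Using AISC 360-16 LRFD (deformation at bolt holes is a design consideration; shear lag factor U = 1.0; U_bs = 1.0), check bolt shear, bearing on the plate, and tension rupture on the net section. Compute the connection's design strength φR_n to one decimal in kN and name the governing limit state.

531.9 kN (net-section rupture governs)

Bolt shear: A_b = π(24)²/4 = 452.39 mm². φR_n = 0.75 × 372 × 452.39 × 10 × 2 = 2524.3 kN.
Bearing (8 mm plate, F_u = 450 MPa): end bolts L_c = 42 − 27/2 = 28.5, R_n = min(1.2×28.5×8×450, 2.4×24×8×450) = 123.12 kN/bolt; interior L_c = 93 − 27 = 66, R_n = 207.36 kN/bolt. φR_n = 0.75 × (2×123.12 + 8×207.36) = 1428.8 kN.
Tension rupture (net): A_n = (255 − 2×29)×8 = 1576 mm² (U = 1.0, A_e = A_n). φR_n = 0.75 × 450 × 1576 = 531.9 kN.
Governing: min(2524.3, 1428.8, 531.9) = 531.9 kN → net-section rupture.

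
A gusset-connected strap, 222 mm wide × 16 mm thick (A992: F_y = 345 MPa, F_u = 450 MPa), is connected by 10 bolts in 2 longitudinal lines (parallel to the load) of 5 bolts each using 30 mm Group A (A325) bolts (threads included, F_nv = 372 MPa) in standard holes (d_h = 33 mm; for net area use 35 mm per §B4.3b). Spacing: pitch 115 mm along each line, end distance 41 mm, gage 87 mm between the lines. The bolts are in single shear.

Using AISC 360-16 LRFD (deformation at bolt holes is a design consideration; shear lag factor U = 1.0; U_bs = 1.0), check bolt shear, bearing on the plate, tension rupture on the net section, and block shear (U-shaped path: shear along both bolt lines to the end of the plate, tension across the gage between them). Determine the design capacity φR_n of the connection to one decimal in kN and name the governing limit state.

Bolt shear: A_b = π(30)²/4 = 706.86 mm². φR_n = 0.75 × 372 × 706.86 × 10 × 1 = 1972.1 kN.
Bearing (16 mm plate, F_u = 450 MPa): end bolts L_c = 41 − 33/2 = 24.5, R_n = min(1.2×24.5×16×450, 2.4×30×16×450) = 211.68 kN/bolt; interior L_c = 115 − 33 = 82, R_n = 518.4 kN/bolt. φR_n = 0.75 × (2×211.68 + 8×518.4) = 3427.9 kN.
Tension rupture (net): A_n = (222 − 2×35)×16 = 2432 mm² (U = 1.0, A_e = A_n). φR_n = 0.75 × 450 × 2432 = 820.8 kN.
Block shear: shear path 2×[41+4×115] = 2×501 mm, A_gv = 16032, A_nv = 2×(501 − 4.5×35)×16 = 10992 mm²; tension across gage: (87 − 1×35)×16 = 832 mm². R_n = min(0.6×450×10992, 0.6×345×16032) + 1.0×450×832 = min(2967.8, 3318.6) + 374.4 = 3342.2 kN. φR_n = 0.75 × 3342.2 = 2506.7 kN.
Governing: min(1972.1, 3427.9, 820.8, 2506.7) = 820.8 kN → net-section rupture.

820.8 kN (net-section rupture governs)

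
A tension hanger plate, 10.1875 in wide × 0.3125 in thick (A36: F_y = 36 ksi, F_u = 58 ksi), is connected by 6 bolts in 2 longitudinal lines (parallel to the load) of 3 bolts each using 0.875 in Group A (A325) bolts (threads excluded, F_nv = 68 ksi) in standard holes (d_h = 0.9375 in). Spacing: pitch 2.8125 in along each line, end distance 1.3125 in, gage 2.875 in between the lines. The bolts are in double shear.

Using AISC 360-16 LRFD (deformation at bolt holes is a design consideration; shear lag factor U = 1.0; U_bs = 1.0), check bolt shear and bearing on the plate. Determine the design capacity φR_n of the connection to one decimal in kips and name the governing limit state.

Bolt shear: A_b = π(0.875)²/4 = 0.60132 in². φR_n = 0.75 × 68 × 0.60132 × 6 × 2 = 368.0 kips.
Bearing (0.3125 in plate, F_u = 58 ksi): end bolts L_c = 1.3125 − 0.9375/2 = 0.84375, R_n = min(1.2×0.84375×0.3125×58, 2.4×0.875×0.3125×58) = 18.352 kips/bolt; interior L_c = 2.8125 − 0.9375 = 1.875, R_n = 38.063 kips/bolt. φR_n = 0.75 × (2×18.352 + 4×38.063) = 141.7 kips.
Governing: min(368.0, 141.7) = 141.7 kips → bearing.

141.7 kips (bearing governs)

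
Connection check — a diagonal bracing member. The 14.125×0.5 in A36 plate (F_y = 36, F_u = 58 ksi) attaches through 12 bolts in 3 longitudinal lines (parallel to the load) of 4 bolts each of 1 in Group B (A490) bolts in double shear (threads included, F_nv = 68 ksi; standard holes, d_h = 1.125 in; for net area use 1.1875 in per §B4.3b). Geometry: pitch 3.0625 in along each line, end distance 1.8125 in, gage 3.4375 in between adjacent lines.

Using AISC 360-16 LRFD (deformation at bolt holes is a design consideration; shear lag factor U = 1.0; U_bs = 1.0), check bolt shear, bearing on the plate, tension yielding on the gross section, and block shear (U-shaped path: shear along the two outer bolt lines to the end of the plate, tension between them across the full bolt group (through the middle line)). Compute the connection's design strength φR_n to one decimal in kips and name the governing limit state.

228.8 kips (gross-section yield governs)

Bolt shear: A_b = π(1)²/4 = 0.7854 in². φR_n = 0.75 × 68 × 0.7854 × 12 × 2 = 961.3 kips.
Bearing (0.5 in plate, F_u = 58 ksi): end bolts L_c = 1.8125 − 1.125/2 = 1.25, R_n = min(1.2×1.25×0.5×58, 2.4×1×0.5×58) = 43.5 kips/bolt; interior L_c = 3.0625 − 1.125 = 1.9375, R_n = 67.425 kips/bolt. φR_n = 0.75 × (3×43.5 + 9×67.425) = 553.0 kips.
Tension yield (gross): A_g = 14.125×0.5 = 7.0625 in². φR_n = 0.90 × 36 × 7.0625 = 228.8 kips.
Block shear: shear path 2×[1.8125+3×3.0625] = 2×11 in, A_gv = 11, A_nv = 2×(11 − 3.5×1.1875)×0.5 = 6.8438 in²; tension across gage: (6.875 − 2×1.1875)×0.5 = 2.25 in². R_n = min(0.6×58×6.8438, 0.6×36×11) + 1.0×58×2.25 = min(238.16, 237.6) + 130.5 = 368.1 kips. φR_n = 0.75 × 368.1 = 276.1 kips.
Governing: min(961.3, 553.0, 228.8, 276.1) = 228.8 kips → gross-section yield.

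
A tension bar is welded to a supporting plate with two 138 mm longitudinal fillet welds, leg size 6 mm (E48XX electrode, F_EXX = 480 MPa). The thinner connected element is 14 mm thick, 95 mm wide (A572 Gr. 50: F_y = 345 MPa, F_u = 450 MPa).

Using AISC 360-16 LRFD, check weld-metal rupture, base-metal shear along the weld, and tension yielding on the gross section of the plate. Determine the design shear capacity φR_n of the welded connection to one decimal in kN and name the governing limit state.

252.9 kN (weld metal governs)

Weld metal: throat = 0.707×6 = 4.242 mm, L = 2×138 = 276 mm. φR_n = 0.75 × 0.6 × 480 × 4.242 × 276 = 252.9 kN.
Base metal shear (14 mm plate): yield φR_n = 1.0×0.6×345×14×276 = 799.8 kN; rupture φR_n = 0.75×0.6×450×14×276 = 782.5 kN; take 782.5 kN (rupture).
Tension yield (gross): A_g = 95×14 = 1330 mm². φR_n = 0.90 × 345 × 1330 = 413.0 kN.
Governing: min(252.9, 782.5, 413.0) = 252.9 kN → weld metal.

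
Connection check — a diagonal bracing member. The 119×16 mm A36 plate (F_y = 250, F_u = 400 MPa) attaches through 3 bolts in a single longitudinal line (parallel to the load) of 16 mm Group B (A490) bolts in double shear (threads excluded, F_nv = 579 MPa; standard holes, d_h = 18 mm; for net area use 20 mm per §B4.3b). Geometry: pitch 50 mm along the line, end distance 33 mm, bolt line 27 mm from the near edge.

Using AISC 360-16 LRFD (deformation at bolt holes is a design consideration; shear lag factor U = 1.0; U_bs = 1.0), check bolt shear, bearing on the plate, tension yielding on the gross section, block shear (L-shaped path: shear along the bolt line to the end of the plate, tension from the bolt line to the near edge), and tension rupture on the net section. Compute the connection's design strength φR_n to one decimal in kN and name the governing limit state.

320.6 kN (block shear governs)

Bolt shear: A_b = π(16)²/4 = 201.06 mm². φR_n = 0.75 × 579 × 201.06 × 3 × 2 = 523.9 kN.
Bearing (16 mm plate, F_u = 400 MPa): end bolts L_c = 33 − 18/2 = 24, R_n = min(1.2×24×16×400, 2.4×16×16×400) = 184.32 kN/bolt; interior L_c = 50 − 18 = 32, R_n = 245.76 kN/bolt. φR_n = 0.75 × (1×184.32 + 2×245.76) = 506.9 kN.
Tension yield (gross): A_g = 119×16 = 1904 mm². φR_n = 0.90 × 250 × 1904 = 428.4 kN.
Block shear: shear path 1×[33+2×50] = 1×133 mm, A_gv = 2128, A_nv = 1×(133 − 2.5×20)×16 = 1328 mm²; tension to near edge: (27 − 0.5×20)×16 = 272 mm². R_n = min(0.6×400×1328, 0.6×250×2128) + 1.0×400×272 = min(318.72, 319.2) + 108.8 = 427.52 kN. φR_n = 0.75 × 427.52 = 320.6 kN.
Tension rupture (net): A_n = (119 − 1×20)×16 = 1584 mm² (U = 1.0, A_e = A_n). φR_n = 0.75 × 400 × 1584 = 475.2 kN.
Governing: min(523.9, 506.9, 428.4, 320.6, 475.2) = 320.6 kN → block shear.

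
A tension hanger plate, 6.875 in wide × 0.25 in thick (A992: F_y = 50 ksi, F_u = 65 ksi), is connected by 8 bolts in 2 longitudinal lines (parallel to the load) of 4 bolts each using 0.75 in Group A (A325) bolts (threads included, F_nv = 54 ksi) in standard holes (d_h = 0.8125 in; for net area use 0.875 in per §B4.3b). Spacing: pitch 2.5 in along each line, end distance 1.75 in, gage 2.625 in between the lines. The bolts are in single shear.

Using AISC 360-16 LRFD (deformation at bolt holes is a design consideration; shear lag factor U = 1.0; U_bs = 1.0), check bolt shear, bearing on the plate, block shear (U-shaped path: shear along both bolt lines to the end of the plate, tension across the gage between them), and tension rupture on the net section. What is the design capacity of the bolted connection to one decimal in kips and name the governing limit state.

Bolt shear: A_b = π(0.75)²/4 = 0.44179 in². φR_n = 0.75 × 54 × 0.44179 × 8 × 1 = 143.1 kips.
Bearing (0.25 in plate, F_u = 65 ksi): end bolts L_c = 1.75 − 0.8125/2 = 1.34375, R_n = min(1.2×1.34375×0.25×65, 2.4×0.75×0.25×65) = 26.203 kips/bolt; interior L_c = 2.5 − 0.8125 = 1.6875, R_n = 29.25 kips/bolt. φR_n = 0.75 × (2×26.203 + 6×29.25) = 170.9 kips.
Block shear: shear path 2×[1.75+3×2.5] = 2×9.25 in, A_gv = 4.625, A_nv = 2×(9.25 − 3.5×0.875)×0.25 = 3.0938 in²; tension across gage: (2.625 − 1×0.875)×0.25 = 0.4375 in². R_n = min(0.6×65×3.0938, 0.6×50×4.625) + 1.0×65×0.4375 = min(120.66, 138.75) + 28.438 = 149.1 kips. φR_n = 0.75 × 149.1 = 111.8 kips.
Tension rupture (net): A_n = (6.875 − 2×0.875)×0.25 = 1.2813 in² (U = 1.0, A_e = A_n). φR_n = 0.75 × 65 × 1.2813 = 62.5 kips.
Governing: min(143.1, 170.9, 111.8, 62.5) = 62.5 kips → net-section rupture.

62.5 kips (net-section rupture governs)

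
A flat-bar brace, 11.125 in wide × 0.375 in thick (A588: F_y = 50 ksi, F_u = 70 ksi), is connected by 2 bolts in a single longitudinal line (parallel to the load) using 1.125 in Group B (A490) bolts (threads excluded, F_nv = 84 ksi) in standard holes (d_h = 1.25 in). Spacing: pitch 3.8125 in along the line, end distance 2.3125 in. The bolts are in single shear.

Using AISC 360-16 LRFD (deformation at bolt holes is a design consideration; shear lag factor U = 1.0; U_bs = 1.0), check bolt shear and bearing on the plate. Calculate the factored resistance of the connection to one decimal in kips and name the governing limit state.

Bolt shear: A_b = π(1.125)²/4 = 0.99402 in². φR_n = 0.75 × 84 × 0.99402 × 2 × 1 = 125.2 kips.
Bearing (0.375 in plate, F_u = 70 ksi): end bolts L_c = 2.3125 − 1.25/2 = 1.6875, R_n = min(1.2×1.6875×0.375×70, 2.4×1.125×0.375×70) = 53.156 kips/bolt; interior L_c = 3.8125 − 1.25 = 2.5625, R_n = 70.875 kips/bolt. φR_n = 0.75 × (1×53.156 + 1×70.875) = 93.0 kips.
Governing: min(125.2, 93.0) = 93.0 kips → bearing.

93.0 kips (bearing governs)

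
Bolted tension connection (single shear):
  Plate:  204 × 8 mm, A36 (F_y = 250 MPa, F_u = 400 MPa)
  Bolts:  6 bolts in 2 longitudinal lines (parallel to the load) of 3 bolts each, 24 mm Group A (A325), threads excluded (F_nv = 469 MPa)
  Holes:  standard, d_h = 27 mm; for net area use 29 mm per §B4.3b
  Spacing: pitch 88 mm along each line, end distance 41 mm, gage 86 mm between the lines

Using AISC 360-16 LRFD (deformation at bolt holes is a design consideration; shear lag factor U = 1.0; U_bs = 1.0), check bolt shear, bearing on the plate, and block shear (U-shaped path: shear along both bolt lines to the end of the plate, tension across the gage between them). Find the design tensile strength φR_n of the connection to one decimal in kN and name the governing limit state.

527.4 kN (block shear governs)

Bolt shear: A_b = π(24)²/4 = 452.39 mm². φR_n = 0.75 × 469 × 452.39 × 6 × 1 = 954.8 kN.
Bearing (8 mm plate, F_u = 400 MPa): end bolts L_c = 41 − 27/2 = 27.5, R_n = min(1.2×27.5×8×400, 2.4×24×8×400) = 105.6 kN/bolt; interior L_c = 88 − 27 = 61, R_n = 184.32 kN/bolt. φR_n = 0.75 × (2×105.6 + 4×184.32) = 711.4 kN.
Block shear: shear path 2×[41+2×88] = 2×217 mm, A_gv = 3472, A_nv = 2×(217 − 2.5×29)×8 = 2312 mm²; tension across gage: (86 − 1×29)×8 = 456 mm². R_n = min(0.6×400×2312, 0.6×250×3472) + 1.0×400×456 = min(554.88, 520.8) + 182.4 = 703.2 kN. φR_n = 0.75 × 703.2 = 527.4 kN.
Governing: min(954.8, 711.4, 527.4) = 527.4 kN → block shear.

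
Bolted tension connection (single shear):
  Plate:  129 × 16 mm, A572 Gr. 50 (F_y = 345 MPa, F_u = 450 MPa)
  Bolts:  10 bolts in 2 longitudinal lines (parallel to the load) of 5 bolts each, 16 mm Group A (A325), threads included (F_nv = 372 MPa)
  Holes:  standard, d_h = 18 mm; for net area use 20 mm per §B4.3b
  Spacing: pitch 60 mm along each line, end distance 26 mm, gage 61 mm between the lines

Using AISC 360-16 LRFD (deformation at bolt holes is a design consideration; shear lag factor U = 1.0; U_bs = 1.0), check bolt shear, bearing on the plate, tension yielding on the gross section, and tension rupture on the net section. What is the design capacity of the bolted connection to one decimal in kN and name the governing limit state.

Bolt shear: A_b = π(16)²/4 = 201.06 mm². φR_n = 0.75 × 372 × 201.06 × 10 × 1 = 561.0 kN.
Bearing (16 mm plate, F_u = 450 MPa): end bolts L_c = 26 − 18/2 = 17, R_n = min(1.2×17×16×450, 2.4×16×16×450) = 146.88 kN/bolt; interior L_c = 60 − 18 = 42, R_n = 276.48 kN/bolt. φR_n = 0.75 × (2×146.88 + 8×276.48) = 1879.2 kN.
Tension yield (gross): A_g = 129×16 = 2064 mm². φR_n = 0.90 × 345 × 2064 = 640.9 kN.
Tension rupture (net): A_n = (129 − 2×20)×16 = 1424 mm² (U = 1.0, A_e = A_n). φR_n = 0.75 × 450 × 1424 = 480.6 kN.
Governing: min(561.0, 1879.2, 640.9, 480.6) = 480.6 kN → net-section rupture.

480.6 kN (net-section rupture governs)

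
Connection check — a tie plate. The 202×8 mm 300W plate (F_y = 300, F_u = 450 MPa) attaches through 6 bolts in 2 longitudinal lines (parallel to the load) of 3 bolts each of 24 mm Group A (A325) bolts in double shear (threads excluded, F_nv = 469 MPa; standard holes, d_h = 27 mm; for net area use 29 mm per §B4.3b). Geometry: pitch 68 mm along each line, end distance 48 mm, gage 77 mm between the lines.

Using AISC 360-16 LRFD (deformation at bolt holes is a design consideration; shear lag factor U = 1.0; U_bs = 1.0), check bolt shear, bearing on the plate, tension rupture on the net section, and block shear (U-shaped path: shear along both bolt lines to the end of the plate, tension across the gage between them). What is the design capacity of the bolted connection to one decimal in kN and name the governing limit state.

388.8 kN (net-section rupture governs)

Bolt shear: A_b = π(24)²/4 = 452.39 mm². φR_n = 0.75 × 469 × 452.39 × 6 × 2 = 1909.5 kN.
Bearing (8 mm plate, F_u = 450 MPa): end bolts L_c = 48 − 27/2 = 34.5, R_n = min(1.2×34.5×8×450, 2.4×24×8×450) = 149.04 kN/bolt; interior L_c = 68 − 27 = 41, R_n = 177.12 kN/bolt. φR_n = 0.75 × (2×149.04 + 4×177.12) = 754.9 kN.
Tension rupture (net): A_n = (202 − 2×29)×8 = 1152 mm² (U = 1.0, A_e = A_n). φR_n = 0.75 × 450 × 1152 = 388.8 kN.
Block shear: shear path 2×[48+2×68] = 2×184 mm, A_gv = 2944, A_nv = 2×(184 − 2.5×29)×8 = 1784 mm²; tension across gage: (77 − 1×29)×8 = 384 mm². R_n = min(0.6×450×1784, 0.6×300×2944) + 1.0×450×384 = min(481.68, 529.92) + 172.8 = 654.48 kN. φR_n = 0.75 × 654.48 = 490.9 kN.
Governing: min(1909.5, 754.9, 388.8, 490.9) = 388.8 kN → net-section rupture.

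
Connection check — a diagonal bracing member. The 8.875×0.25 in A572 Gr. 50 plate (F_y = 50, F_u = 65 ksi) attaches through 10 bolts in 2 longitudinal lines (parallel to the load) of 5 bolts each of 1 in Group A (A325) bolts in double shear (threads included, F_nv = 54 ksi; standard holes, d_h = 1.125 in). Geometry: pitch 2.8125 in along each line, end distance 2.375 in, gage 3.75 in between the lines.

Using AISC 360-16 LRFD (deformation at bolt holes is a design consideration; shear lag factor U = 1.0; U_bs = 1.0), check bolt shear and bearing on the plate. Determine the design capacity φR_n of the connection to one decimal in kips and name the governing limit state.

Bolt shear: A_b = π(1)²/4 = 0.7854 in². φR_n = 0.75 × 54 × 0.7854 × 10 × 2 = 636.2 kips.
Bearing (0.25 in plate, F_u = 65 ksi): end bolts L_c = 2.375 − 1.125/2 = 1.8125, R_n = min(1.2×1.8125×0.25×65, 2.4×1×0.25×65) = 35.344 kips/bolt; interior L_c = 2.8125 − 1.125 = 1.6875, R_n = 32.906 kips/bolt. φR_n = 0.75 × (2×35.344 + 8×32.906) = 250.5 kips.
Governing: min(636.2, 250.5) = 250.5 kips → bearing.

250.5 kips (bearing governs)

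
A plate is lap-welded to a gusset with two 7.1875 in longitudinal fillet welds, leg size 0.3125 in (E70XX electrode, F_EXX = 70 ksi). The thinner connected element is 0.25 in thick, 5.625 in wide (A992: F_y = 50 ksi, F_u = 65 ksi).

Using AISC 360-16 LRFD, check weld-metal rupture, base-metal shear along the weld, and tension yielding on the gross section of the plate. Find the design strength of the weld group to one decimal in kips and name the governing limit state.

63.3 kips (gross-section yield governs)

Weld metal: throat = 0.707×0.3125 = 0.22094 in, L = 2×7.1875 = 14.375 in. φR_n = 0.75 × 0.6 × 70 × 0.22094 × 14.375 = 100.0 kips.
Base metal shear (0.25 in plate): yield φR_n = 1.0×0.6×50×0.25×14.375 = 107.8 kips; rupture φR_n = 0.75×0.6×65×0.25×14.375 = 105.1 kips; take 105.1 kips (rupture).
Tension yield (gross): A_g = 5.625×0.25 = 1.4063 in². φR_n = 0.90 × 50 × 1.4063 = 63.3 kips.
Governing: min(100.0, 105.1, 63.3) = 63.3 kips → gross-section yield.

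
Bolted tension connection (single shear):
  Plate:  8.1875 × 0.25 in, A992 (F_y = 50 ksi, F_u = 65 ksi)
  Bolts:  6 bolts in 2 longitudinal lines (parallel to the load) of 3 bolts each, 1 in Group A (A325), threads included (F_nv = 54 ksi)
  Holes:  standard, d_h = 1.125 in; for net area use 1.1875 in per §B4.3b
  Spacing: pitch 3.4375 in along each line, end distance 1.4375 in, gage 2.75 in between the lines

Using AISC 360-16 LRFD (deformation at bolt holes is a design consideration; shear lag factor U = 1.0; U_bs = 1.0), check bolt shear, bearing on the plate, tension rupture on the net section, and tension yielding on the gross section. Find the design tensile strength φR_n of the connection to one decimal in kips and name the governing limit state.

70.8 kips (net-section rupture governs)

Bolt shear: A_b = π(1)²/4 = 0.7854 in². φR_n = 0.75 × 54 × 0.7854 × 6 × 1 = 190.9 kips.
Bearing (0.25 in plate, F_u = 65 ksi): end bolts L_c = 1.4375 − 1.125/2 = 0.875, R_n = min(1.2×0.875×0.25×65, 2.4×1×0.25×65) = 17.063 kips/bolt; interior L_c = 3.4375 − 1.125 = 2.3125, R_n = 39 kips/bolt. φR_n = 0.75 × (2×17.063 + 4×39) = 142.6 kips.
Tension rupture (net): A_n = (8.1875 − 2×1.1875)×0.25 = 1.4531 in² (U = 1.0, A_e = A_n). φR_n = 0.75 × 65 × 1.4531 = 70.8 kips.
Tension yield (gross): A_g = 8.1875×0.25 = 2.0469 in². φR_n = 0.90 × 50 × 2.0469 = 92.1 kips.
Governing: min(190.9, 142.6, 70.8, 92.1) = 70.8 kips → net-section rupture.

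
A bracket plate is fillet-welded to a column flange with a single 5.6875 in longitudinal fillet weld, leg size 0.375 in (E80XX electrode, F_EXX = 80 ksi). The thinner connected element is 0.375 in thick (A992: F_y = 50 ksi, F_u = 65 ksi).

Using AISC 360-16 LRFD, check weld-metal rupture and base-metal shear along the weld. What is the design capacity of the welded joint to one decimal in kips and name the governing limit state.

54.3 kips (weld metal governs)

Weld metal: throat = 0.707×0.375 = 0.26513 in, L = 5.6875 in. φR_n = 0.75 × 0.6 × 80 × 0.26513 × 5.6875 = 54.3 kips.
Base metal shear (0.375 in plate): yield φR_n = 1.0×0.6×50×0.375×5.6875 = 64.0 kips; rupture φR_n = 0.75×0.6×65×0.375×5.6875 = 62.4 kips; take 62.4 kips (rupture).
Governing: min(54.3, 62.4) = 54.3 kips → weld metal.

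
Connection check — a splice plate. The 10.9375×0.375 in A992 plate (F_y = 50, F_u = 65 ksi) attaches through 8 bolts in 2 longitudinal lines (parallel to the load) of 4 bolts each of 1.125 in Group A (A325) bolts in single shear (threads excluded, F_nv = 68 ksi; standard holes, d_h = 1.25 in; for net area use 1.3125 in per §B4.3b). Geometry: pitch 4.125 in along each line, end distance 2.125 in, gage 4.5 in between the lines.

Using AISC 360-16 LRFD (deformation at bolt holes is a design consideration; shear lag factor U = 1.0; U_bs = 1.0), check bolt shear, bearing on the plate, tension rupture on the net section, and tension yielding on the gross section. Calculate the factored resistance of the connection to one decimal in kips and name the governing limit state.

152.0 kips (net-section rupture governs)

Bolt shear: A_b = π(1.125)²/4 = 0.99402 in². φR_n = 0.75 × 68 × 0.99402 × 8 × 1 = 405.6 kips.
Bearing (0.375 in plate, F_u = 65 ksi): end bolts L_c = 2.125 − 1.25/2 = 1.5, R_n = min(1.2×1.5×0.375×65, 2.4×1.125×0.375×65) = 43.875 kips/bolt; interior L_c = 4.125 − 1.25 = 2.875, R_n = 65.813 kips/bolt. φR_n = 0.75 × (2×43.875 + 6×65.813) = 362.0 kips.
Tension rupture (net): A_n = (10.9375 − 2×1.3125)×0.375 = 3.1172 in² (U = 1.0, A_e = A_n). φR_n = 0.75 × 65 × 3.1172 = 152.0 kips.
Tension yield (gross): A_g = 10.9375×0.375 = 4.1016 in². φR_n = 0.90 × 50 × 4.1016 = 184.6 kips.
Governing: min(405.6, 362.0, 152.0, 184.6) = 152.0 kips → net-section rupture.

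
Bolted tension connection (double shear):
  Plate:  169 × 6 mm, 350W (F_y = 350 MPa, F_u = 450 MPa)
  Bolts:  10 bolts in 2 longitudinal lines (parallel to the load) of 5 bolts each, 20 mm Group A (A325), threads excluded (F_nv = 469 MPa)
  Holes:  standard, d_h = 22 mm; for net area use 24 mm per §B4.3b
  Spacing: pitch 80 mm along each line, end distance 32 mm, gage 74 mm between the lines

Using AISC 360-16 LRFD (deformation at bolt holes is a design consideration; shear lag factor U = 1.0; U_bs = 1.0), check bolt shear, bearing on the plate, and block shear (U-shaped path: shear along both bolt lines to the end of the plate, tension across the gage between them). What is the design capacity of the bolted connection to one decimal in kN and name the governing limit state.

694.2 kN (block shear governs)

Bolt shear: A_b = π(20)²/4 = 314.16 mm². φR_n = 0.75 × 469 × 314.16 × 10 × 2 = 2210.1 kN.
Bearing (6 mm plate, F_u = 450 MPa): end bolts L_c = 32 − 22/2 = 21, R_n = min(1.2×21×6×450, 2.4×20×6×450) = 68.04 kN/bolt; interior L_c = 80 − 22 = 58, R_n = 129.6 kN/bolt. φR_n = 0.75 × (2×68.04 + 8×129.6) = 879.7 kN.
Block shear: shear path 2×[32+4×80] = 2×352 mm, A_gv = 4224, A_nv = 2×(352 − 4.5×24)×6 = 2928 mm²; tension across gage: (74 − 1×24)×6 = 300 mm². R_n = min(0.6×450×2928, 0.6×350×4224) + 1.0×450×300 = min(790.56, 887.04) + 135 = 925.56 kN. φR_n = 0.75 × 925.56 = 694.2 kN.
Governing: min(2210.1, 879.7, 694.2) = 694.2 kN → block shear.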